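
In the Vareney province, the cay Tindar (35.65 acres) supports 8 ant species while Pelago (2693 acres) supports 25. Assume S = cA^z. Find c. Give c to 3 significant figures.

3.12

z = ln(S₂/S₁) / ln(A₂/A₁) = ln(25/8) / ln(2693/35.65) = 1.1394 / 4.3247 = 0.2635
c = S₁ / A₁^z = 8 / 35.65^0.2635 = 8 / 2.564 = 3.12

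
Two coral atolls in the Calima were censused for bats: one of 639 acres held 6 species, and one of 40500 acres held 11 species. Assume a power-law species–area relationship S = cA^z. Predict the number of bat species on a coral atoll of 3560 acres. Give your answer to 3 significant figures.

7.71

z = ln(11/6) / ln(40500/639) = 0.6061 / 4.1492 = 0.1461
c = 6 / 639^0.1461 = 6 / 2.569 = 2.335
S₃ = 2.335 × 3560^0.1461 = 2.335 × 3.302 ≈ 7.711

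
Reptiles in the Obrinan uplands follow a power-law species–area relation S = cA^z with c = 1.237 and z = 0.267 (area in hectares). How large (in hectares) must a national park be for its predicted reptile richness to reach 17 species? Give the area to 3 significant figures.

17 = 1.237 × A^0.267  ⇒  A^0.267 = 17/1.237 = 13.74
ln A = ln(13.74) / 0.267 = 2.6205 / 0.267 = 9.8147
A = e^9.8147 ≈ 18301 hectares

18300 hectares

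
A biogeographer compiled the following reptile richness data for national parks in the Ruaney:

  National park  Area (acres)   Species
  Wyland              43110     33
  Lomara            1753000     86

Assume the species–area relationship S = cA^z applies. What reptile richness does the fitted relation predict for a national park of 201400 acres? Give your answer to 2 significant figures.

49

z = ln(86/33) / ln(1753000/43110) = 0.9578 / 3.7053 = 0.2585
c = 33 / 43110^0.2585 = 33 / 15.78 = 2.092
S₃ = 2.092 × 201400^0.2585 = 2.092 × 23.5 ≈ 49.16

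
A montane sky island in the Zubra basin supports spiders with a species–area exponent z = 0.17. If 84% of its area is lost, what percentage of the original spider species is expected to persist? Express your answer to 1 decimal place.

73.2%

S_new/S_old = (A_new/A_old)^z = 0.16^0.17
= exp(0.17 × ln 0.16) = exp(0.17 × -1.8326) = exp(-0.3115) ≈ 0.7323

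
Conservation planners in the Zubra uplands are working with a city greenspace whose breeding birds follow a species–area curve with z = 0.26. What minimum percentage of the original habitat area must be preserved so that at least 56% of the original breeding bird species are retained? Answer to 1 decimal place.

Need (A_new/A_old)^0.26 = 0.56, so A_new/A_old = 0.56^(1/0.26) = 0.56^3.846
ln(A_new/A_old) = ln 0.56 / 0.26 = -0.5798 / 0.26 = -2.2301
A_new/A_old = e^-2.2301 ≈ 0.1075

10.8%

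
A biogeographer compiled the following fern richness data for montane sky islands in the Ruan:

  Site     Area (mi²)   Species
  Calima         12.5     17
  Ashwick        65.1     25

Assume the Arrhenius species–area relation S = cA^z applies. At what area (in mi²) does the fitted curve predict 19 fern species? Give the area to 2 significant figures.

20 mi²

z = ln(25/17) / ln(65.1/12.5) = 0.3857 / 1.6502 = 0.2337
c = 17 / 12.5^0.2337 = 17 / 1.804 = 9.421
A = (19/9.421)^(1/0.2337) ⇒ ln A = ln(2.017)/0.2337 = 3.0016
A = e^3.0016 ≈ 20.12 mi²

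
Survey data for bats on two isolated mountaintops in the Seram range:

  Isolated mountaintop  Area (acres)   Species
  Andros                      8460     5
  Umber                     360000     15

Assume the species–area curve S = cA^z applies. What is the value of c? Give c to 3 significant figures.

z = ln(S₂/S₁) / ln(A₂/A₁) = ln(15/5) / ln(360000/8460) = 1.0986 / 3.7508 = 0.2929
c = S₁ / A₁^z = 5 / 8460^0.2929 = 5 / 14.14 = 0.3537

0.354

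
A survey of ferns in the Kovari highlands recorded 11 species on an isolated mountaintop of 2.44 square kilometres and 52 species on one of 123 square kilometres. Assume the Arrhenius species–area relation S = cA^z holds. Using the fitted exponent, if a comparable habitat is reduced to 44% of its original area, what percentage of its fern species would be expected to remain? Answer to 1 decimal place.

z = ln(52/11) / ln(123/2.44) = 1.5533 / 3.9202 = 0.3962
S_new/S_old = (A_new/A_old)^z = 0.44^0.3962 = exp(0.3962 × -0.8210) = 0.7223

72.2%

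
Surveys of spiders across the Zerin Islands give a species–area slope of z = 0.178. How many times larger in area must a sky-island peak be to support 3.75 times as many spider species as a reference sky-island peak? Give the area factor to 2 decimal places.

1678.40

(A₂/A₁)^0.178 = 3.75, so A₂/A₁ = 3.75^(1/0.178) = 3.75^5.618
ln(A₂/A₁) = ln 3.75 / 0.178 = 1.3218 / 0.178 = 7.4256
A₂/A₁ = e^7.4256 ≈ 1678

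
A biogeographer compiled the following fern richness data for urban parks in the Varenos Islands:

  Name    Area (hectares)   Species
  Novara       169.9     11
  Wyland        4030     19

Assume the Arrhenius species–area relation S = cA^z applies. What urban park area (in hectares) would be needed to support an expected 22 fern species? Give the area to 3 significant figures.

9420 hectares

z = ln(19/11) / ln(4030/169.9) = 0.5465 / 3.1663 = 0.1726
c = 11 / 169.9^0.1726 = 11 / 2.426 = 4.534
A = (22/4.534)^(1/0.1726) ⇒ ln A = ln(4.853)/0.1726 = 9.1508
A = e^9.1508 ≈ 9422 hectares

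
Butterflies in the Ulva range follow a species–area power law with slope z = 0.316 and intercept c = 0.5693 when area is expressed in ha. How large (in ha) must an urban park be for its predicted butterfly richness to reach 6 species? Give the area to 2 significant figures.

1700 ha

6 = 0.5693 × A^0.316  ⇒  A^0.316 = 6/0.5693 = 10.54
ln A = ln(10.54) / 0.316 = 2.3551 / 0.316 = 7.4529
A = e^7.4529 ≈ 1725 ha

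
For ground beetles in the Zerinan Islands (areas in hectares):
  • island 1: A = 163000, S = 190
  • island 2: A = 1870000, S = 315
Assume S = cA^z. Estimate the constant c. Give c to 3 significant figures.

15.8

z = ln(S₂/S₁) / ln(A₂/A₁) = ln(315/190) / ln(1870000/163000) = 0.5055 / 2.4399 = 0.2072
c = S₁ / A₁^z = 190 / 163000^0.2072 = 190 / 12.02 = 15.81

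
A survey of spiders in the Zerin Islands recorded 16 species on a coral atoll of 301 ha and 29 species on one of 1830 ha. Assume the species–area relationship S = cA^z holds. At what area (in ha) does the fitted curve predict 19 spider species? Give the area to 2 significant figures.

z = ln(29/16) / ln(1830/301) = 0.5947 / 1.8050 = 0.3295
c = 16 / 301^0.3295 = 16 / 6.556 = 2.44
A = (19/2.44)^(1/0.3295) ⇒ ln A = ln(7.785)/0.3295 = 6.2287
A = e^6.2287 ≈ 507.1 ha

510 ha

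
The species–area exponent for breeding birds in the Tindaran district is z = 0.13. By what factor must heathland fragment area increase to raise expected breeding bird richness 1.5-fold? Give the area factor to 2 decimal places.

22.62

(A₂/A₁)^0.13 = 1.5, so A₂/A₁ = 1.5^(1/0.13) = 1.5^7.692
ln(A₂/A₁) = ln 1.5 / 0.13 = 0.4055 / 0.13 = 3.1190
A₂/A₁ = e^3.1190 ≈ 22.62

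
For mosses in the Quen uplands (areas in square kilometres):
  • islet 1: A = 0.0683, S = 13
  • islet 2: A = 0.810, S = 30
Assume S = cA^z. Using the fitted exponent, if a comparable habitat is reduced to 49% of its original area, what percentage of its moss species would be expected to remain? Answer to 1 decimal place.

z = ln(30/13) / ln(0.81/0.0683) = 0.8362 / 2.4731 = 0.3381
S_new/S_old = (A_new/A_old)^z = 0.49^0.3381 = exp(0.3381 × -0.7133) = 0.7857

78.6%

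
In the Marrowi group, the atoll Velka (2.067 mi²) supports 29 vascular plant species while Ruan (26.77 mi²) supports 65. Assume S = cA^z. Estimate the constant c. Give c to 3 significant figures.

23.1

z = ln(S₂/S₁) / ln(A₂/A₁) = ln(65/29) / ln(26.77/2.067) = 0.8071 / 2.5612 = 0.3151
c = S₁ / A₁^z = 29 / 2.067^0.3151 = 29 / 1.257 = 23.07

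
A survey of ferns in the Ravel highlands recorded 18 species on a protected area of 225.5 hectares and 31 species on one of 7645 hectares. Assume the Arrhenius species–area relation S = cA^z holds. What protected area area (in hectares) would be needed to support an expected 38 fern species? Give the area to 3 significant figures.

28600 hectares

z = ln(31/18) / ln(7645/225.5) = 0.5436 / 3.5235 = 0.1543
c = 18 / 225.5^0.1543 = 18 / 2.307 = 7.802
A = (38/7.802)^(1/0.1543) ⇒ ln A = ln(4.87)/0.1543 = 10.2615
A = e^10.2615 ≈ 28608 hectares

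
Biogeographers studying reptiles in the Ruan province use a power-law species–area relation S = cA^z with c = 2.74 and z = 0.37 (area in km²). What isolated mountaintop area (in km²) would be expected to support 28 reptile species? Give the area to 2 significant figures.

28 = 2.74 × A^0.37  ⇒  A^0.37 = 28/2.74 = 10.22
ln A = ln(10.22) / 0.37 = 2.3242 / 0.37 = 6.2817
A = e^6.2817 ≈ 534.7 km²

530 km²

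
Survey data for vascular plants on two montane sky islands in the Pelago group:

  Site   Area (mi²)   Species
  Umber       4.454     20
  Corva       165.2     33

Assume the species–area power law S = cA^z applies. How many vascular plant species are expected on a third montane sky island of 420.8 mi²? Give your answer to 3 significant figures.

37.6

z = ln(33/20) / ln(165.2/4.454) = 0.5008 / 3.6134 = 0.1386
c = 20 / 4.454^0.1386 = 20 / 1.23 = 16.26
S₃ = 16.26 × 420.8^0.1386 = 16.26 × 2.31 ≈ 37.57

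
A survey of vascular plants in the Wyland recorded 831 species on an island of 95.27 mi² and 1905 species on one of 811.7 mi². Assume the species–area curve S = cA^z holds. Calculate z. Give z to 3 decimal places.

0.387

Taking logs: ln S = ln c + z ln A, so z = (ln S₂ − ln S₁)/(ln A₂ − ln A₁).
z = ln(1905/831) / ln(811.7/95.27) = ln(2.292) / ln(8.52) = 0.8296 / 2.1424 = 0.3872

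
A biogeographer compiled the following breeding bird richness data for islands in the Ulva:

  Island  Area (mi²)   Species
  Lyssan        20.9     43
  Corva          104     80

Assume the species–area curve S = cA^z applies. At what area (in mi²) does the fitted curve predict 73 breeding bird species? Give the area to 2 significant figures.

82 mi²

z = ln(80/43) / ln(104/20.9) = 0.6208 / 1.6046 = 0.3869
c = 43 / 20.9^0.3869 = 43 / 3.242 = 13.27
A = (73/13.27)^(1/0.3869) ⇒ ln A = ln(5.503)/0.3869 = 4.4077
A = e^4.4077 ≈ 82.08 mi²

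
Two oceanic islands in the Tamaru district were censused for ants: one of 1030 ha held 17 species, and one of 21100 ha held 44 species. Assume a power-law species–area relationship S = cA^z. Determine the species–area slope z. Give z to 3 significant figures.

0.315

Taking logs: ln S = ln c + z ln A, so z = (ln S₂ − ln S₁)/(ln A₂ − ln A₁).
z = ln(44/17) / ln(21100/1030) = ln(2.588) / ln(20.49) = 0.9510 / 3.0197 = 0.3149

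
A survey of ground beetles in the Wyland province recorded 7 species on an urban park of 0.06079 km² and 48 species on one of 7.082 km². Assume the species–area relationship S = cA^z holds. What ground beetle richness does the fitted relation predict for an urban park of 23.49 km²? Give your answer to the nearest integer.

z = ln(48/7) / ln(7.082/0.06079) = 1.9253 / 4.7579 = 0.4047
c = 7 / 0.06079^0.4047 = 7 / 0.322 = 21.74
S₃ = 21.74 × 23.49^0.4047 = 21.74 × 3.587 ≈ 77.97

78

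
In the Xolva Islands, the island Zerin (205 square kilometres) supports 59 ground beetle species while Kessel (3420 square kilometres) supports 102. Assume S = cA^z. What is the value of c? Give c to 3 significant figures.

21.0

z = ln(S₂/S₁) / ln(A₂/A₁) = ln(102/59) / ln(3420/205) = 0.5474 / 2.8144 = 0.1945
c = S₁ / A₁^z = 59 / 205^0.1945 = 59 / 2.816 = 20.95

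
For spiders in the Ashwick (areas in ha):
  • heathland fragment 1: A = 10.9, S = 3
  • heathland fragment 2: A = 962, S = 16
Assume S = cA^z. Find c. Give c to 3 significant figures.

1.23

z = ln(S₂/S₁) / ln(A₂/A₁) = ln(16/3) / ln(962/10.9) = 1.6740 / 4.4803 = 0.3736
c = S₁ / A₁^z = 3 / 10.9^0.3736 = 3 / 2.441 = 1.229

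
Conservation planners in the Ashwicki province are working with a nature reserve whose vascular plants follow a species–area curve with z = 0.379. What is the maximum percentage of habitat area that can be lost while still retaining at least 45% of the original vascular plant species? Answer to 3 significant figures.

Need (A_new/A_old)^0.379 = 0.45, so A_new/A_old = 0.45^(1/0.379) = 0.45^2.639
ln(A_new/A_old) = ln 0.45 / 0.379 = -0.7985 / 0.379 = -2.1069
A_new/A_old = e^-2.1069 ≈ 0.1216
Fraction that can be lost = 1 − 0.1216 = 0.8784

87.8%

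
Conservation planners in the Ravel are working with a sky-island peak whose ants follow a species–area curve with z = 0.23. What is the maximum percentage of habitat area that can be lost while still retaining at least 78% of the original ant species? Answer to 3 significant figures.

Need (A_new/A_old)^0.23 = 0.78, so A_new/A_old = 0.78^(1/0.23) = 0.78^4.348
ln(A_new/A_old) = ln 0.78 / 0.23 = -0.2485 / 0.23 = -1.0803
A_new/A_old = e^-1.0803 ≈ 0.3395
Fraction that can be lost = 1 − 0.3395 = 0.6605

66.0%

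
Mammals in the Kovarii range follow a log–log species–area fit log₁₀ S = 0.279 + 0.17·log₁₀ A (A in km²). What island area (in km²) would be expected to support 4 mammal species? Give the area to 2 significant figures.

4 = 1.901 × A^0.17  ⇒  A^0.17 = 4/1.901 = 2.104
ln A = ln(2.104) / 0.17 = 0.7439 / 0.17 = 4.3757
A = e^4.3757 ≈ 79.5 km²

79 km²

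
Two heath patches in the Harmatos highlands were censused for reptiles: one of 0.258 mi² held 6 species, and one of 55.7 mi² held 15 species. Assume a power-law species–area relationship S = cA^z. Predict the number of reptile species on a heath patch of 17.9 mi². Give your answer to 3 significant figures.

z = ln(15/6) / ln(55.7/0.258) = 0.9163 / 5.3748 = 0.1705
c = 6 / 0.258^0.1705 = 6 / 0.7938 = 7.559
S₃ = 7.559 × 17.9^0.1705 = 7.559 × 1.635 ≈ 12.36

12.4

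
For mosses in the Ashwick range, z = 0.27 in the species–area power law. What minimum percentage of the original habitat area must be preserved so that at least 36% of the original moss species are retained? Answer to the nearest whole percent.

2%

Need (A_new/A_old)^0.27 = 0.36, so A_new/A_old = 0.36^(1/0.27) = 0.36^3.704
ln(A_new/A_old) = ln 0.36 / 0.27 = -1.0217 / 0.27 = -3.7839
A_new/A_old = e^-3.7839 ≈ 0.02273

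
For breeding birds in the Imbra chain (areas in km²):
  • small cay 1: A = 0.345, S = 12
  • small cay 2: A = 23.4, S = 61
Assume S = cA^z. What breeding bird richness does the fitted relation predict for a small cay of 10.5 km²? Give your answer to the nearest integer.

45

z = ln(61/12) / ln(23.4/0.345) = 1.6260 / 4.2169 = 0.3856
c = 12 / 0.345^0.3856 = 12 / 0.6634 = 18.09
S₃ = 18.09 × 10.5^0.3856 = 18.09 × 2.476 ≈ 44.79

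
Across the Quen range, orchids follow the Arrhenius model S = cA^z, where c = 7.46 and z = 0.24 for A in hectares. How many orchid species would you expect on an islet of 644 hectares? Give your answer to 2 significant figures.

35

S = 7.46 × 644^0.24
ln S = ln 7.46 + 0.24 × ln 644 = 2.0096 + 0.24 × 6.4677 = 3.5618
S = e^3.5618 ≈ 35.23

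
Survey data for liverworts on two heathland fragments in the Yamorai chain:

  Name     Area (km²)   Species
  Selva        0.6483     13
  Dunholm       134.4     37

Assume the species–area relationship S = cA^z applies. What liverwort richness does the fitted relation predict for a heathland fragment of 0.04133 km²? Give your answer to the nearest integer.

z = ln(37/13) / ln(134.4/0.6483) = 1.0460 / 5.3342 = 0.1961
c = 13 / 0.6483^0.1961 = 13 / 0.9185 = 14.15
S₃ = 14.15 × 0.04133^0.1961 = 14.15 × 0.5354 ≈ 7.577

8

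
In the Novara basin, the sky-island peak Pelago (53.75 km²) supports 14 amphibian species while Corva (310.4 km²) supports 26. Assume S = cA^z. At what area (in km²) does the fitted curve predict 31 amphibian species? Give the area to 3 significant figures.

511 km²

z = ln(26/14) / ln(310.4/53.75) = 0.6190 / 1.7535 = 0.3530
c = 14 / 53.75^0.3530 = 14 / 4.082 = 3.43
A = (31/3.43)^(1/0.3530) ⇒ ln A = ln(9.039)/0.3530 = 6.2361
A = e^6.2361 ≈ 510.9 km²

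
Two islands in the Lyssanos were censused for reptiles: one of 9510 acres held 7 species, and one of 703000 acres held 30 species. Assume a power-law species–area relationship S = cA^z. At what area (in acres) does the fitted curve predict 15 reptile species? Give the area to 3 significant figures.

90500 acres

z = ln(30/7) / ln(703000/9510) = 1.4553 / 4.3030 = 0.3382
c = 7 / 9510^0.3382 = 7 / 22.15 = 0.316
A = (15/0.316)^(1/0.3382) ⇒ ln A = ln(47.47)/0.3382 = 11.4136
A = e^11.4136 ≈ 90545 acres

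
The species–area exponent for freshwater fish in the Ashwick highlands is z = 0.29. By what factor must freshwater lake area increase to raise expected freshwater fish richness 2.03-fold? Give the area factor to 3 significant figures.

(A₂/A₁)^0.29 = 2.03, so A₂/A₁ = 2.03^(1/0.29) = 2.03^3.448
ln(A₂/A₁) = ln 2.03 / 0.29 = 0.7080 / 0.29 = 2.4415
A₂/A₁ = e^2.4415 ≈ 11.49

11.5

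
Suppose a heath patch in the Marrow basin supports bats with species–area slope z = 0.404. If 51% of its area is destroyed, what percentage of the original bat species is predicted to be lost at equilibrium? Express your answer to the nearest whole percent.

25%

S_new/S_old = (A_new/A_old)^z = 0.49^0.404
= exp(0.404 × ln 0.49) = exp(0.404 × -0.7133) = exp(-0.2882) ≈ 0.7496
Fraction lost = 1 − 0.7496 = 0.2504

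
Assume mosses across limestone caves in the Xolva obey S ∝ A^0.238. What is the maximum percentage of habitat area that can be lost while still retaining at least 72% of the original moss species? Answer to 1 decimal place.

Need (A_new/A_old)^0.238 = 0.72, so A_new/A_old = 0.72^(1/0.238) = 0.72^4.202
ln(A_new/A_old) = ln 0.72 / 0.238 = -0.3285 / 0.238 = -1.3803
A_new/A_old = e^-1.3803 ≈ 0.2515
Fraction that can be lost = 1 − 0.2515 = 0.7485

74.8%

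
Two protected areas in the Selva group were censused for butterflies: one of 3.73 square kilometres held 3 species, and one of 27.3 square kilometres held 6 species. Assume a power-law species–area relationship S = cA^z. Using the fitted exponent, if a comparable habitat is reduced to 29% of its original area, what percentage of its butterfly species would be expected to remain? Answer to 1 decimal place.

z = ln(6/3) / ln(27.3/3.73) = 0.6931 / 1.9905 = 0.3482
S_new/S_old = (A_new/A_old)^z = 0.29^0.3482 = exp(0.3482 × -1.2379) = 0.6498

65.0%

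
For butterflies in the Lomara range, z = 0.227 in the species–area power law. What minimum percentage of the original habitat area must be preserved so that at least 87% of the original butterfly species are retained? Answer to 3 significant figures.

54.1%

Need (A_new/A_old)^0.227 = 0.87, so A_new/A_old = 0.87^(1/0.227) = 0.87^4.405
ln(A_new/A_old) = ln 0.87 / 0.227 = -0.1393 / 0.227 = -0.6135
A_new/A_old = e^-0.6135 ≈ 0.5415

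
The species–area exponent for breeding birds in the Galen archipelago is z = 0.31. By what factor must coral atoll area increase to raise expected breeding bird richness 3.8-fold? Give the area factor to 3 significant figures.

(A₂/A₁)^0.31 = 3.8, so A₂/A₁ = 3.8^(1/0.31) = 3.8^3.226
ln(A₂/A₁) = ln 3.8 / 0.31 = 1.3350 / 0.31 = 4.3065
A₂/A₁ = e^4.3065 ≈ 74.18

74.2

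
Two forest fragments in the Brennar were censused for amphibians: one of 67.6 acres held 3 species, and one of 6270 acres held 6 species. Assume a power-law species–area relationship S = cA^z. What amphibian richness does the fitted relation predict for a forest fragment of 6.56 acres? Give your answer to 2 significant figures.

z = ln(6/3) / ln(6270/67.6) = 0.6931 / 4.5299 = 0.1530
c = 3 / 67.6^0.1530 = 3 / 1.906 = 1.574
S₃ = 1.574 × 6.56^0.1530 = 1.574 × 1.334 ≈ 2.099

2.1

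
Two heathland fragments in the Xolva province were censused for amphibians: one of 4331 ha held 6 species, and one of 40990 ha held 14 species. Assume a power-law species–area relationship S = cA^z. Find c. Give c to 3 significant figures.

z = ln(S₂/S₁) / ln(A₂/A₁) = ln(14/6) / ln(40990/4331) = 0.8473 / 2.2475 = 0.3770
c = S₁ / A₁^z = 6 / 4331^0.3770 = 6 / 23.49 = 0.2554

0.255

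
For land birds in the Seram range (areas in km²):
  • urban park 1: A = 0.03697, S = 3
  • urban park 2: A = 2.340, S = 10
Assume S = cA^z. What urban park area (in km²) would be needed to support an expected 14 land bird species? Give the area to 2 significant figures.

z = ln(10/3) / ln(2.34/0.03697) = 1.2040 / 4.1478 = 0.2903
c = 3 / 0.03697^0.2903 = 3 / 0.384 = 7.813
A = (14/7.813)^(1/0.2903) ⇒ ln A = ln(1.792)/0.2903 = 2.0093
A = e^2.0093 ≈ 7.458 km²

7.5 km²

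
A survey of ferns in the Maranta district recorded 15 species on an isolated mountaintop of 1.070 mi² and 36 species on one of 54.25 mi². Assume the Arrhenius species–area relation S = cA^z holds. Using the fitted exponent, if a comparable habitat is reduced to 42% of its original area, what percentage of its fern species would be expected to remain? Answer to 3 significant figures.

82.4%

z = ln(36/15) / ln(54.25/1.07) = 0.8755 / 3.9259 = 0.2230
S_new/S_old = (A_new/A_old)^z = 0.42^0.2230 = exp(0.2230 × -0.8675) = 0.8241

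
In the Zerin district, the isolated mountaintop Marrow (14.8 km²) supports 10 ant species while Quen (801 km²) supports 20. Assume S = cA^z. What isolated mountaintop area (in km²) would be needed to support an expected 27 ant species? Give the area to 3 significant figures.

4510 km²

z = ln(20/10) / ln(801/14.8) = 0.6931 / 3.9912 = 0.1737
c = 10 / 14.8^0.1737 = 10 / 1.597 = 6.263
A = (27/6.263)^(1/0.1737) ⇒ ln A = ln(4.311)/0.1737 = 8.4139
A = e^8.4139 ≈ 4509 km²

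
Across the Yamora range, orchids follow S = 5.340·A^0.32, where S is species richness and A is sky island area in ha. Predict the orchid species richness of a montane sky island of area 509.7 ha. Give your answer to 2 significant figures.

S = 5.34 × 509.7^0.32 = 5.34 × 7.351 ≈ 39.25

39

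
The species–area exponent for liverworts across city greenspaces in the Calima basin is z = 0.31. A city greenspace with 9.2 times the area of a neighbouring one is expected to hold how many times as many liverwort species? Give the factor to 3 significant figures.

S₂/S₁ = (A₂/A₁)^z = 9.2^0.31
ln(S₂/S₁) = 0.31 × ln 9.2 = 0.31 × 2.2192 = 0.6880
S₂/S₁ = e^0.6880 ≈ 1.99

1.99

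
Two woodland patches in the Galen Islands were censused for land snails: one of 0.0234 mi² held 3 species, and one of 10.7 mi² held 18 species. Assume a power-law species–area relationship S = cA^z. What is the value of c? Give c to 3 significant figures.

z = ln(S₂/S₁) / ln(A₂/A₁) = ln(18/3) / ln(10.7/0.0234) = 1.7918 / 6.1253 = 0.2925
c = S₁ / A₁^z = 3 / 0.0234^0.2925 = 3 / 0.3334 = 8.998

9.00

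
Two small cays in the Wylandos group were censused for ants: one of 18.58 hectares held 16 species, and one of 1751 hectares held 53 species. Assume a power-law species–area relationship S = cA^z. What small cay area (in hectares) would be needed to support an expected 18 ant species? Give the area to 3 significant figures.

z = ln(53/16) / ln(1751/18.58) = 1.1977 / 4.5459 = 0.2635
c = 16 / 18.58^0.2635 = 16 / 2.16 = 7.409
A = (18/7.409)^(1/0.2635) ⇒ ln A = ln(2.429)/0.2635 = 3.3691
A = e^3.3691 ≈ 29.05 hectares

29.1 hectares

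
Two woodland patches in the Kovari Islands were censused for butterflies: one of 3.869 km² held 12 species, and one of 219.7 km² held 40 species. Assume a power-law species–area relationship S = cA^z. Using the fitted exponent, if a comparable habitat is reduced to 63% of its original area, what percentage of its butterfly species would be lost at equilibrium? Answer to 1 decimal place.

12.9%

z = ln(40/12) / ln(219.7/3.869) = 1.2040 / 4.0393 = 0.2981
S_new/S_old = (A_new/A_old)^z = 0.63^0.2981 = exp(0.2981 × -0.4620) = 0.8713
Fraction lost = 1 − 0.8713 = 0.1287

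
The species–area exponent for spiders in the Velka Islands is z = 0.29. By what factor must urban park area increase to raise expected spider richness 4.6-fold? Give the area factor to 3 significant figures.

(A₂/A₁)^0.29 = 4.6, so A₂/A₁ = 4.6^(1/0.29) = 4.6^3.448
ln(A₂/A₁) = ln 4.6 / 0.29 = 1.5261 / 0.29 = 5.2623
A₂/A₁ = e^5.2623 ≈ 192.9

193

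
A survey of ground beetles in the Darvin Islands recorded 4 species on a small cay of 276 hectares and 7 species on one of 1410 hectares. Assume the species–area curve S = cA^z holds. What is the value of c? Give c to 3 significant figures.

0.581

z = ln(S₂/S₁) / ln(A₂/A₁) = ln(7/4) / ln(1410/276) = 0.5596 / 1.6309 = 0.3431
c = S₁ / A₁^z = 4 / 276^0.3431 = 4 / 6.879 = 0.5815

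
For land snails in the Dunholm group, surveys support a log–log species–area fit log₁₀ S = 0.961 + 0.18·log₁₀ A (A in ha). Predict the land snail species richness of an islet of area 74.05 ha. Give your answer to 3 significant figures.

S = 9.141 × 74.05^0.18
ln S = ln 9.141 + 0.18 × ln 74.05 = 2.2128 + 0.18 × 4.3047 = 2.9876
S = e^2.9876 ≈ 19.84

19.8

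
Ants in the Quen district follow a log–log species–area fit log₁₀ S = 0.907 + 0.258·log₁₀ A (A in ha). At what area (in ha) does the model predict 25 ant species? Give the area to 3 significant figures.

25 = 8.072 × A^0.258  ⇒  A^0.258 = 25/8.072 = 3.097
ln A = ln(3.097) / 0.258 = 1.1304 / 0.258 = 4.3815
A = e^4.3815 ≈ 79.96 ha

80.0 ha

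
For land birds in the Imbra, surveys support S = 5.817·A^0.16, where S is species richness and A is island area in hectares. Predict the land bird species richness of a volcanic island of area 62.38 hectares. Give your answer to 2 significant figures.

S = 5.817 × 62.38^0.16 = 5.817 × 1.937 ≈ 11.27

11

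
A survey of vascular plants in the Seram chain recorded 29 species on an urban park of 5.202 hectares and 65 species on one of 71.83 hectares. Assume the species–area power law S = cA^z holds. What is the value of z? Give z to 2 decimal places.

Taking logs: ln S = ln c + z ln A, so z = (ln S₂ − ln S₁)/(ln A₂ − ln A₁).
z = ln(65/29) / ln(71.83/5.202) = ln(2.241) / ln(13.81) = 0.8071 / 2.6253 = 0.3074

0.31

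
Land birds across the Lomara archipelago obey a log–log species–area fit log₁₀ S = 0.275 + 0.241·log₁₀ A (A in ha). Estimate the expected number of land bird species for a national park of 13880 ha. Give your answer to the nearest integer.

S = 1.884 × 13880^0.241
ln S = ln 1.884 + 0.241 × ln 13880 = 0.6332 + 0.241 × 9.5382 = 2.9319
S = e^2.9319 ≈ 18.76

19 species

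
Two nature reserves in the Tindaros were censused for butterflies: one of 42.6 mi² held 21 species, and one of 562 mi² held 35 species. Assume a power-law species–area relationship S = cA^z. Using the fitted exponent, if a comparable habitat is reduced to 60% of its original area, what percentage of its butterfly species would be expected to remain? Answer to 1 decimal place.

90.4%

z = ln(35/21) / ln(562/42.6) = 0.5108 / 2.5796 = 0.1980
S_new/S_old = (A_new/A_old)^z = 0.6^0.1980 = exp(0.1980 × -0.5108) = 0.9038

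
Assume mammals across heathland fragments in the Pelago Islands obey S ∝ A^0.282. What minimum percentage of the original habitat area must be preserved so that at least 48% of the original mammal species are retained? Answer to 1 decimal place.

Need (A_new/A_old)^0.282 = 0.48, so A_new/A_old = 0.48^(1/0.282) = 0.48^3.546
ln(A_new/A_old) = ln 0.48 / 0.282 = -0.7340 / 0.282 = -2.6027
A_new/A_old = e^-2.6027 ≈ 0.07407

7.4%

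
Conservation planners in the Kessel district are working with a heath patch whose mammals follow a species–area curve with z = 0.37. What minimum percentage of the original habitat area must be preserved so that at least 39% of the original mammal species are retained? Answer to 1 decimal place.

Need (A_new/A_old)^0.37 = 0.39, so A_new/A_old = 0.39^(1/0.37) = 0.39^2.703
ln(A_new/A_old) = ln 0.39 / 0.37 = -0.9416 / 0.37 = -2.5449
A_new/A_old = e^-2.5449 ≈ 0.07848

7.8%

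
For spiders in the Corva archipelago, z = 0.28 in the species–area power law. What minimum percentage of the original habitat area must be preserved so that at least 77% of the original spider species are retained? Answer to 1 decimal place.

39.3%

Need (A_new/A_old)^0.28 = 0.77, so A_new/A_old = 0.77^(1/0.28) = 0.77^3.571
ln(A_new/A_old) = ln 0.77 / 0.28 = -0.2614 / 0.28 = -0.9334
A_new/A_old = e^-0.9334 ≈ 0.3932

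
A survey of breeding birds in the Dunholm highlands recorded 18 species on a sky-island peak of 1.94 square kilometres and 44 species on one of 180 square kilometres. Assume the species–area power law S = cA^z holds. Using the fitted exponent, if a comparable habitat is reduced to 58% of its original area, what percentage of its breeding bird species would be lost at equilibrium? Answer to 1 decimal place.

10.2%

z = ln(44/18) / ln(180/1.94) = 0.8938 / 4.5303 = 0.1973
S_new/S_old = (A_new/A_old)^z = 0.58^0.1973 = exp(0.1973 × -0.5447) = 0.8981
Fraction lost = 1 − 0.8981 = 0.1019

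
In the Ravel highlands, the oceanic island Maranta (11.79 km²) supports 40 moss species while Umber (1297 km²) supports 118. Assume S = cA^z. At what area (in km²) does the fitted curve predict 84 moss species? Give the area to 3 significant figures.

z = ln(118/40) / ln(1297/11.79) = 1.0818 / 4.7006 = 0.2301
c = 40 / 11.79^0.2301 = 40 / 1.764 = 22.67
A = (84/22.67)^(1/0.2301) ⇒ ln A = ln(3.705)/0.2301 = 5.6910
A = e^5.6910 ≈ 296.2 km²

296 km²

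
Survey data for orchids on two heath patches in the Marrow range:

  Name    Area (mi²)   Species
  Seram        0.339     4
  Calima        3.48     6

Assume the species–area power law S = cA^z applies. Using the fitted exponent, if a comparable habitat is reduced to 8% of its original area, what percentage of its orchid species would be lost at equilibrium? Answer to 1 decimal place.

z = ln(6/4) / ln(3.48/0.339) = 0.4055 / 2.3288 = 0.1741
S_new/S_old = (A_new/A_old)^z = 0.08^0.1741 = exp(0.1741 × -2.5257) = 0.6442
Fraction lost = 1 − 0.6442 = 0.3558

35.6%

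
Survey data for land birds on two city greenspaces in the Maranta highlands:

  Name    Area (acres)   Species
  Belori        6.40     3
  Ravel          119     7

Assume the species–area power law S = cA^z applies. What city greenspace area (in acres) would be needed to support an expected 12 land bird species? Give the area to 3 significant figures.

764 acres

z = ln(7/3) / ln(119/6.4) = 0.8473 / 2.9228 = 0.2899
c = 3 / 6.4^0.2899 = 3 / 1.713 = 1.752
A = (12/1.752)^(1/0.2899) ⇒ ln A = ln(6.851)/0.2899 = 6.6384
A = e^6.6384 ≈ 763.9 acres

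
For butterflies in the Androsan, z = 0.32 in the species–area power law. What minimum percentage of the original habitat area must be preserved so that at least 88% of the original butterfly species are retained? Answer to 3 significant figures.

67.1%

Need (A_new/A_old)^0.32 = 0.88, so A_new/A_old = 0.88^(1/0.32) = 0.88^3.125
ln(A_new/A_old) = ln 0.88 / 0.32 = -0.1278 / 0.32 = -0.3995
A_new/A_old = e^-0.3995 ≈ 0.6707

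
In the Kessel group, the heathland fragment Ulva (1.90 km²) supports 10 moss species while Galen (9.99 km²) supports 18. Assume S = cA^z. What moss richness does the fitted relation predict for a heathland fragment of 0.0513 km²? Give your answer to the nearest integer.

z = ln(18/10) / ln(9.99/1.9) = 0.5878 / 1.6597 = 0.3541
c = 10 / 1.9^0.3541 = 10 / 1.255 = 7.967
S₃ = 7.967 × 0.0513^0.3541 = 7.967 × 0.3493 ≈ 2.783

3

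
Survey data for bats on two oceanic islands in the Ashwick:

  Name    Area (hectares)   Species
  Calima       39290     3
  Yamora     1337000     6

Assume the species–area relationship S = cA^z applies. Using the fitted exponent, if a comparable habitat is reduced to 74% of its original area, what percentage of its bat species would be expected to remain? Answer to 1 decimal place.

94.3%

z = ln(6/3) / ln(1337000/39290) = 0.6931 / 3.5272 = 0.1965
S_new/S_old = (A_new/A_old)^z = 0.74^0.1965 = exp(0.1965 × -0.3011) = 0.9425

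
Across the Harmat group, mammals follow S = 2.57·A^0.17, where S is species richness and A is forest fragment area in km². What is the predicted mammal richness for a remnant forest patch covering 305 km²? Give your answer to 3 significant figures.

S = 2.57 × 305^0.17 = 2.57 × 2.644 ≈ 6.796

6.80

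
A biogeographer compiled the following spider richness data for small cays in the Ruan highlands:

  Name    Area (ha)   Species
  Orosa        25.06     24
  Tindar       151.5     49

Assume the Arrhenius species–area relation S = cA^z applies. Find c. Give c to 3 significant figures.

z = ln(S₂/S₁) / ln(A₂/A₁) = ln(49/24) / ln(151.5/25.06) = 0.7138 / 1.7993 = 0.3967
c = S₁ / A₁^z = 24 / 25.06^0.3967 = 24 / 3.589 = 6.687

6.69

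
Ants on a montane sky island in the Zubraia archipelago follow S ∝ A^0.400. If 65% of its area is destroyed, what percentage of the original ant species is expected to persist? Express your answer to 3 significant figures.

S_new/S_old = (A_new/A_old)^z = 0.35^0.4
= exp(0.4 × ln 0.35) = exp(0.4 × -1.0498) = exp(-0.4199) ≈ 0.6571

65.7%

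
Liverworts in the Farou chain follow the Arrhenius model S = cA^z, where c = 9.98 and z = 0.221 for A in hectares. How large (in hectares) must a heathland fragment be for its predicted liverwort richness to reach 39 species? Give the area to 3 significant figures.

39 = 9.98 × A^0.221  ⇒  A^0.221 = 39/9.98 = 3.908
ln A = ln(3.908) / 0.221 = 1.3630 / 0.221 = 6.1673
A = e^6.1673 ≈ 476.9 hectares

477 hectares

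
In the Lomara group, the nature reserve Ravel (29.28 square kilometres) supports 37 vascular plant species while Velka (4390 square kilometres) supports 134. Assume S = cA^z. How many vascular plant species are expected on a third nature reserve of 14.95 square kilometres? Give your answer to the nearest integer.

z = ln(134/37) / ln(4390/29.28) = 1.2869 / 5.0102 = 0.2569
c = 37 / 29.28^0.2569 = 37 / 2.381 = 15.54
S₃ = 15.54 × 14.95^0.2569 = 15.54 × 2.003 ≈ 31.13

31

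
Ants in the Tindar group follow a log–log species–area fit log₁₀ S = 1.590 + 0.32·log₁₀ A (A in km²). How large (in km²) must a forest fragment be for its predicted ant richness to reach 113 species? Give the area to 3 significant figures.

28.0 km²

113 = 38.9 × A^0.32  ⇒  A^0.32 = 113/38.9 = 2.905
ln A = ln(2.905) / 0.32 = 1.0663 / 0.32 = 3.3321
A = e^3.3321 ≈ 28 km²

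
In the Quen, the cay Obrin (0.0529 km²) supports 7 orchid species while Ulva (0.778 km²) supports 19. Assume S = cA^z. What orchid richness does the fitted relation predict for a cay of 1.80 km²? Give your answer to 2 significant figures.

26

z = ln(19/7) / ln(0.778/0.0529) = 0.9985 / 2.6883 = 0.3714
c = 7 / 0.0529^0.3714 = 7 / 0.3356 = 20.86
S₃ = 20.86 × 1.8^0.3714 = 20.86 × 1.244 ≈ 25.95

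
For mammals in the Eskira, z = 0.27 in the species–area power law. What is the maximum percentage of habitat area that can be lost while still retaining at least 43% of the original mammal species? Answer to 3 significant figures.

Need (A_new/A_old)^0.27 = 0.43, so A_new/A_old = 0.43^(1/0.27) = 0.43^3.704
ln(A_new/A_old) = ln 0.43 / 0.27 = -0.8440 / 0.27 = -3.1258
A_new/A_old = e^-3.1258 ≈ 0.0439
Fraction that can be lost = 1 − 0.0439 = 0.9561

95.6%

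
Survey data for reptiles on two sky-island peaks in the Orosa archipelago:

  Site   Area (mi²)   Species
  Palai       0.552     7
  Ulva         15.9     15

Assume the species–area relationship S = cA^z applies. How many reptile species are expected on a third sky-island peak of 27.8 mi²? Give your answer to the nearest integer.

17

z = ln(15/7) / ln(15.9/0.552) = 0.7621 / 3.3605 = 0.2268
c = 7 / 0.552^0.2268 = 7 / 0.8739 = 8.01
S₃ = 8.01 × 27.8^0.2268 = 8.01 × 2.126 ≈ 17.03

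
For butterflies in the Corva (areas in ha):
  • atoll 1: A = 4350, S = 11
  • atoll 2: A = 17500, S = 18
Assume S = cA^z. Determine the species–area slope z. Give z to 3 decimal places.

0.354

Taking logs: ln S = ln c + z ln A, so z = (ln S₂ − ln S₁)/(ln A₂ − ln A₁).
z = ln(18/11) / ln(17500/4350) = ln(1.636) / ln(4.023) = 0.4925 / 1.3920 = 0.3538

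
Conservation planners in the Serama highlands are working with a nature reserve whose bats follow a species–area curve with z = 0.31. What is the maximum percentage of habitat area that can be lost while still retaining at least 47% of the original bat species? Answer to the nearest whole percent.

Need (A_new/A_old)^0.31 = 0.47, so A_new/A_old = 0.47^(1/0.31) = 0.47^3.226
ln(A_new/A_old) = ln 0.47 / 0.31 = -0.7550 / 0.31 = -2.4356
A_new/A_old = e^-2.4356 ≈ 0.08755
Fraction that can be lost = 1 − 0.08755 = 0.9125

91%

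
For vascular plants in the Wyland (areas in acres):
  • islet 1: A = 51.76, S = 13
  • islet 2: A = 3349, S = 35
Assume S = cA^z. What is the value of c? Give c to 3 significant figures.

z = ln(S₂/S₁) / ln(A₂/A₁) = ln(35/13) / ln(3349/51.76) = 0.9904 / 4.1698 = 0.2375
c = S₁ / A₁^z = 13 / 51.76^0.2375 = 13 / 2.553 = 5.091

5.09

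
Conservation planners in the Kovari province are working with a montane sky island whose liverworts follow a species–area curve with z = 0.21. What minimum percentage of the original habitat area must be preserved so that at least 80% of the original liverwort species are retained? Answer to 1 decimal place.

Need (A_new/A_old)^0.21 = 0.8, so A_new/A_old = 0.8^(1/0.21) = 0.8^4.762
ln(A_new/A_old) = ln 0.8 / 0.21 = -0.2231 / 0.21 = -1.0626
A_new/A_old = e^-1.0626 ≈ 0.3456

34.6%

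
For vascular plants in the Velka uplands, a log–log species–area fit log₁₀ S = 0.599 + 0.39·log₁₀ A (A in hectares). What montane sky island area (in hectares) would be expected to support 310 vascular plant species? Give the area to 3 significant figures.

310 = 3.972 × A^0.39  ⇒  A^0.39 = 310/3.972 = 78.05
ln A = ln(78.05) / 0.39 = 4.3573 / 0.39 = 11.1726
A = e^11.1726 ≈ 71156 hectares

71200 hectares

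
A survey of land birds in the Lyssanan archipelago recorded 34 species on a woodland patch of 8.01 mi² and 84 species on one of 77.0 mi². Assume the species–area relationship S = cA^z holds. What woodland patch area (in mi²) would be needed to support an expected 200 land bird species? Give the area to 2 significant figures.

z = ln(84/34) / ln(77/8.01) = 0.9045 / 2.2631 = 0.3997
c = 34 / 8.01^0.3997 = 34 / 2.297 = 14.8
A = (200/14.8)^(1/0.3997) ⇒ ln A = ln(13.51)/0.3997 = 6.5145
A = e^6.5145 ≈ 674.8 mi²

670 mi²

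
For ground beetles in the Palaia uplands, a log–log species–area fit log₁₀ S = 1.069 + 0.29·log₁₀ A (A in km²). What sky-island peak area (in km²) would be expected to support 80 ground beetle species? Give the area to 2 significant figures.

750 km²

80 = 11.72 × A^0.29  ⇒  A^0.29 = 80/11.72 = 6.825
ln A = ln(6.825) / 0.29 = 1.9206 / 0.29 = 6.6226
A = e^6.6226 ≈ 751.9 km²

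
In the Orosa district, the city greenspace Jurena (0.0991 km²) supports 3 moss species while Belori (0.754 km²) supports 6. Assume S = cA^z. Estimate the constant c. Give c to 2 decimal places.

z = ln(S₂/S₁) / ln(A₂/A₁) = ln(6/3) / ln(0.754/0.0991) = 0.6931 / 2.0293 = 0.3416
c = S₁ / A₁^z = 3 / 0.0991^0.3416 = 3 / 0.454 = 6.608

6.61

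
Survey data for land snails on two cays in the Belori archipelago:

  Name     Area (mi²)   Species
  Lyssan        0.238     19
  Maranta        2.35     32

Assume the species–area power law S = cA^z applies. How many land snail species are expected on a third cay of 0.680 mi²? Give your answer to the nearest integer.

z = ln(32/19) / ln(2.35/0.238) = 0.5213 / 2.2899 = 0.2277
c = 19 / 0.238^0.2277 = 19 / 0.7212 = 26.34
S₃ = 26.34 × 0.68^0.2277 = 26.34 × 0.9159 ≈ 24.13

24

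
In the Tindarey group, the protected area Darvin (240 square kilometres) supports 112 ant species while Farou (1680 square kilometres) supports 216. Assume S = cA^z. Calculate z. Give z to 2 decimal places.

0.34

Taking logs: ln S = ln c + z ln A, so z = (ln S₂ − ln S₁)/(ln A₂ − ln A₁).
z = ln(216/112) / ln(1680/240) = ln(1.929) / ln(7) = 0.6568 / 1.9459 = 0.3375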